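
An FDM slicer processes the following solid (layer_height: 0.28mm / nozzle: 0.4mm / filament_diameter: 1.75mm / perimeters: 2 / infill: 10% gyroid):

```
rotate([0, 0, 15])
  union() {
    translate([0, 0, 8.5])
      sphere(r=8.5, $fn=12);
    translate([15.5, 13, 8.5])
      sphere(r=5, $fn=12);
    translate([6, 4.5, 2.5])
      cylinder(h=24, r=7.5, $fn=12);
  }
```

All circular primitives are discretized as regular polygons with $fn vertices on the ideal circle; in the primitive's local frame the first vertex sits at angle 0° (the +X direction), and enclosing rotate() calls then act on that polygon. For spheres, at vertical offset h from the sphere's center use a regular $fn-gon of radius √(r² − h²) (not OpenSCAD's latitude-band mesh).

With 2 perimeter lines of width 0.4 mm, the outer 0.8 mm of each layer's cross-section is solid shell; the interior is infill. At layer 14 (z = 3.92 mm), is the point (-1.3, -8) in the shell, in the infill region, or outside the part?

At z = 3.92 mm: the sphere: section is a regular 12-gon, circumradius = √(r²−h²) = √(8.5²−4.58²) = 7.161; the r=5 sphere at (15.5, 13) contributes a regular 12-gon of circumradius √(5²−4.58²) = 2.006; the r=7.5 cylinder at (6, 4.5) contributes a regular 12-gon of circumradius 7.5; Merging all regions: the regions partially overlap (shared area 58.85 mm²), so overlapping operands fuse into one piece — 2 connected regions; (whole slice rotated 15° about Z — lengths, areas and connectivity unchanged). Overall, the cross-section has 2 separate islands. Undo the 15° rotation: the query point maps to (-3.326, -7.391) in the un-rotated model frame. The nearest boundary edge runs (-0.00, -7.16)→(-3.58, -6.20); distance from the point to it = 1.08 mm. The point is not inside any of the regions above, so it lies outside the cross-section (1.08 mm from the nearest boundary).

outside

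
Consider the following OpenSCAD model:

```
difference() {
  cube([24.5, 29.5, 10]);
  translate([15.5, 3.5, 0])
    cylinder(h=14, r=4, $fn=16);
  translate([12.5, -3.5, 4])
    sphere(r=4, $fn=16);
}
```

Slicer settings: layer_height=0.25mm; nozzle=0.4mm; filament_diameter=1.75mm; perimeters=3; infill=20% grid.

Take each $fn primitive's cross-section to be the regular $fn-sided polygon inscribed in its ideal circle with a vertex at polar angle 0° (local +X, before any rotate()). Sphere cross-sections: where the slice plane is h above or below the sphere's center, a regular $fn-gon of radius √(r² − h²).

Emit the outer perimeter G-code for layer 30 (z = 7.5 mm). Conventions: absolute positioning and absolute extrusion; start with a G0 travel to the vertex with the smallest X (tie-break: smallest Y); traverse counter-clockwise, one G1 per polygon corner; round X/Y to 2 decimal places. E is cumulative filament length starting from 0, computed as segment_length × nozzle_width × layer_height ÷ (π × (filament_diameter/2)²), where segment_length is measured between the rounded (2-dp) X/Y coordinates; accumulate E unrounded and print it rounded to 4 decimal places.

At z = 7.5 mm: the 24.5×29.5 cube contributes its full rectangle; the cylinder at (15.5, 3.5): section is a regular 16-gon, circumradius r=4; the r=4 sphere at (12.5, -3.5) contributes a regular 16-gon of circumradius √(4²−3.5²) = 1.936; Taking the first minus the rest: starting from the 24.5×29.5 cube, the r=4 cylinder at (15.5, 3.5) partially overlaps it — only the 47.86 mm² overlap (of its 48.98 mm²) is removed, clipping the outline; the r=4 sphere at (12.5, -3.5) misses the remaining region (no effect) — 1 connected region. The outline is a single polygon with 19 vertices. Extrusion per mm of travel: 0.4 × 0.25 / (π × 0.875²) = 0.041575. Accumulating E over each segment gives final E = 5.2187.

G0 X0.00 Y0.00 Z7.50
G1 X13.68 Y0.00 E0.5687
G1 X12.67 Y0.67 E0.6191
G1 X11.80 Y1.97 E0.6842
G1 X11.50 Y3.50 E0.7490
G1 X11.80 Y5.03 E0.8138
G1 X12.67 Y6.33 E0.8788
G1 X13.97 Y7.20 E0.9439
G1 X15.50 Y7.50 E1.0087
G1 X17.03 Y7.20 E1.0735
G1 X18.33 Y6.33 E1.1386
G1 X19.20 Y5.03 E1.2036
G1 X19.50 Y3.50 E1.2684
G1 X19.20 Y1.97 E1.3332
G1 X18.33 Y0.67 E1.3983
G1 X17.32 Y0.00 E1.4487
G1 X24.50 Y0.00 E1.7472
G1 X24.50 Y29.50 E2.9736
G1 X0.00 Y29.50 E3.9922
G1 X0.00 Y0.00 E5.2187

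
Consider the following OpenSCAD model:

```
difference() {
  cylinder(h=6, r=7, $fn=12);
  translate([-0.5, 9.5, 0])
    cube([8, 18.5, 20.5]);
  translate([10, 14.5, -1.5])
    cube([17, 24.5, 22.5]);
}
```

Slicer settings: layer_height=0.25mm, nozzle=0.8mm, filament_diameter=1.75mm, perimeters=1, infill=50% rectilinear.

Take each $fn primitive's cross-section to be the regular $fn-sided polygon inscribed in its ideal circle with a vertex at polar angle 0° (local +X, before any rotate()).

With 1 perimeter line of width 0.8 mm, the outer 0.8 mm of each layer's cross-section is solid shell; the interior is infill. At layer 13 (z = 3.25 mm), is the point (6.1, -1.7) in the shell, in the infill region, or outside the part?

shell

At z = 3.25 mm: the r=7 cylinder gives a regular 12-gon of circumradius 7 (constant along its height); the cube at (-0.5, 9.5) (footprint 8×18.5) is included at this height; the 17×24.5 cube at (10, 14.5) contributes its full rectangle; Subtracting the remaining from the first: starting from the r=7 cylinder, the 8×18.5 cube at (-0.5, 9.5) misses the remaining region (no effect); the 17×24.5 cube at (10, 14.5) misses the remaining region (no effect) — 1 connected region. Overall, the cross-section is a single solid region. The nearest boundary edge runs (7.00, 0.00)→(6.06, -3.50); distance from the point to it = 0.43 mm. The point is inside the cross-section, 0.43 mm from the nearest boundary — within the 0.8 mm shell band (1 × 0.8).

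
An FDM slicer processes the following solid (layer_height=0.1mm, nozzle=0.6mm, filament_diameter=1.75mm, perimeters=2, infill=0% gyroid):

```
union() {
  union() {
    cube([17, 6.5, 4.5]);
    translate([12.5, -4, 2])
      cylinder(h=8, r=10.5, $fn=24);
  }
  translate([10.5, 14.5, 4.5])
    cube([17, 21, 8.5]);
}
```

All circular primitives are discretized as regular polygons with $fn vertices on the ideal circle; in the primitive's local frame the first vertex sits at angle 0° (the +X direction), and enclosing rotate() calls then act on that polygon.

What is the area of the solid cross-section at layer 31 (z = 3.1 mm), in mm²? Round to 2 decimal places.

380.56 mm²

At z = 3.1 mm: the 17×6.5 cube contributes its full rectangle (area 110.50 mm²); the cylinder at (12.5, -4): section is a regular 24-gon, circumradius r=10.5 (area = (24/2)·10.500²·sin(360°/24) = 342.42 mm²); Taking the union: the regions partially overlap — summed areas 452.92 mm² minus the doubly-counted overlap 72.36 mm² gives 380.56 mm² — area = 380.56 mm²; the cube at (10.5, 14.5) is not intersected at this z (z outside [4.5, 13]); Taking the union: only the result so far is present, so the union is just that shape — area = 380.56 mm². Overall, the cross-section is a single solid region. Net area = 380.56 mm².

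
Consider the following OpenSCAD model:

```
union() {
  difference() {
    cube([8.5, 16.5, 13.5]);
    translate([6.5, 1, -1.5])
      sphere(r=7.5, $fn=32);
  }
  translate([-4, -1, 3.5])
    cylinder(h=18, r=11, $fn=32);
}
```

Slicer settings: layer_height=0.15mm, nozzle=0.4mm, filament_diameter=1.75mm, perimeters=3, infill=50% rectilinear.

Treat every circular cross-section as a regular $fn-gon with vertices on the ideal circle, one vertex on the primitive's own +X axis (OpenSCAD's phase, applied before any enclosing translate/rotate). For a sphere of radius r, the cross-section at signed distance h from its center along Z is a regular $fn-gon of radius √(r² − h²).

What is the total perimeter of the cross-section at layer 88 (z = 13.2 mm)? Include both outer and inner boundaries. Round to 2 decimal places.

At z = 13.2 mm: the cube (footprint 8.5×16.5) is included at this height (perimeter 50.00 mm); the sphere at (6.5, 1) does not reach this height (|z−center|=14.700 > r=7.5); After the difference (first − rest): none of the subtracted shapes is present at this height, so the 8.5×16.5 cube is unchanged — boundary = 50.00 mm; the r=11 cylinder at (-4, -1) contributes a regular 32-gon of circumradius 11 (perimeter = 2·32·11.000·sin(180°/32) = 69.00 mm); Combining (union): the regions partially overlap (shared area 44.61 mm²), so the edge portions inside another operand are dropped and the merged outline is re-measured after clipping — boundary = 90.72 mm. Overall, the cross-section is a single solid region. Total boundary length (outer) = 90.72 mm.

90.72 mm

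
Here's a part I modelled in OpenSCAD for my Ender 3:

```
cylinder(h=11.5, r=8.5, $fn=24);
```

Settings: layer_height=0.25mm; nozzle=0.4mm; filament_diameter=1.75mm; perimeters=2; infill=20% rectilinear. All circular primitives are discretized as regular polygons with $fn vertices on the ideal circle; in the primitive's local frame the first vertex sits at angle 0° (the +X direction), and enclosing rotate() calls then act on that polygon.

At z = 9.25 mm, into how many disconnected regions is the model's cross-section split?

1

At z = 9.25 mm: the r=8.5 cylinder contributes a regular 24-gon of circumradius 8.5. The result has 1 disconnected region.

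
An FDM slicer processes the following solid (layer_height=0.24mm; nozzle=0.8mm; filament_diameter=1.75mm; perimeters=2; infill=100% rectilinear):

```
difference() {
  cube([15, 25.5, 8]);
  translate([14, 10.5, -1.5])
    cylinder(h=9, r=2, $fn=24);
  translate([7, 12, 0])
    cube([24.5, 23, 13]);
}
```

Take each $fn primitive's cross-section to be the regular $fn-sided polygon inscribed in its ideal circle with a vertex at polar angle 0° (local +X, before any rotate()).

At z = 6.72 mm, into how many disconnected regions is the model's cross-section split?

At z = 6.72 mm: the cube is present — its section is the full 15×25.5 rectangle; the cylinder at (14, 10.5): section is a regular 24-gon, circumradius r=2; the cube at (7, 12) is present — its section is the full 24.5×23 rectangle; Subtracting the remaining from the first: starting from the 15×25.5 cube, the r=2 cylinder at (14, 10.5) partially overlaps it — only the 10.01 mm² overlap (of its 12.42 mm²) is removed, clipping the outline; the 24.5×23 cube at (7, 12) partially overlaps it — only the 107.16 mm² overlap (of its 563.50 mm²) is removed, clipping the outline — 1 connected region. The result has 1 disconnected region.

1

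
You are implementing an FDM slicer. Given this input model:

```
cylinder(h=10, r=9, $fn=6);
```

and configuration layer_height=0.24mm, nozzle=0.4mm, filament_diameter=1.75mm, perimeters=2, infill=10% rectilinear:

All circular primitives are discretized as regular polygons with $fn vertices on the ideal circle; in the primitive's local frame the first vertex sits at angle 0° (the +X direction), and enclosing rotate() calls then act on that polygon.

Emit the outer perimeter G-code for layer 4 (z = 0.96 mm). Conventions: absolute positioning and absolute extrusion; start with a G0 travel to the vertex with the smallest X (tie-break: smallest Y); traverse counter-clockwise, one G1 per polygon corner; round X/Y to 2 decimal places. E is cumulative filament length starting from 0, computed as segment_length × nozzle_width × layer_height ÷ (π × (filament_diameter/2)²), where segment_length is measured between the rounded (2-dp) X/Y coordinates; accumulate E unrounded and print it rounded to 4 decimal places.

G0 X-9.00 Y0.00 Z0.96
G1 X-4.50 Y-7.79 E0.3591
G1 X4.50 Y-7.79 E0.7183
G1 X9.00 Y0.00 E1.0773
G1 X4.50 Y7.79 E1.4364
G1 X-4.50 Y7.79 E1.7956
G1 X-9.00 Y0.00 E2.1547

At z = 0.96 mm: the r=9 cylinder contributes a regular 6-gon of circumradius 9. The outline is a single polygon with 6 vertices. Extrusion per mm of travel: 0.4 × 0.24 / (π × 0.875²) = 0.039912. Accumulating E over each segment gives final E = 2.1547.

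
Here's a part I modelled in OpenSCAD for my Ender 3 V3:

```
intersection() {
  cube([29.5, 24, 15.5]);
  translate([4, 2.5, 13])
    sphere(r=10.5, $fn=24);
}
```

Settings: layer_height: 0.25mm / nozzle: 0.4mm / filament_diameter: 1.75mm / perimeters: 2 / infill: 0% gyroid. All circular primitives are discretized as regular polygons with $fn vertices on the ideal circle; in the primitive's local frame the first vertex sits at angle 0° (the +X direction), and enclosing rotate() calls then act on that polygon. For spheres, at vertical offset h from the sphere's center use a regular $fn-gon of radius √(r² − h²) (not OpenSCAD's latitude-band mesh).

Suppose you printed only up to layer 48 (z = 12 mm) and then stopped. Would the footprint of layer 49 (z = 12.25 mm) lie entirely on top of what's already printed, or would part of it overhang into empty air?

entirely on top

Compare the two slices. At z = 12: the 29.5×24 cube contributes its full rectangle (area 708.00 mm²); the r=10.5 sphere at (4, 2.5) contributes a regular 24-gon of circumradius √(10.5²−1²) = 10.452 (area = (24/2)·10.452²·sin(360°/24) = 339.31 mm²); Keeping only the common overlap: the r=10.5 sphere at (4, 2.5) partially overlaps the 29.5×24 cube; clipping to the common part keeps 161.07 mm² — area = 161.07 mm². At z = 12.25: the cube is present — its section is the full 29.5×24 rectangle (area 708.00 mm²); the r=10.5 sphere at (4, 2.5) contributes a regular 24-gon of circumradius √(10.5²−0.75²) = 10.473 (area = (24/2)·10.473²·sin(360°/24) = 340.67 mm²); Taking the intersection: the r=10.5 sphere at (4, 2.5) partially overlaps the 29.5×24 cube; clipping to the common part keeps 161.54 mm² — area = 161.54 mm². Checking containment: the cross-section at z = 12.25 is a subset of the cross-section at z = 12.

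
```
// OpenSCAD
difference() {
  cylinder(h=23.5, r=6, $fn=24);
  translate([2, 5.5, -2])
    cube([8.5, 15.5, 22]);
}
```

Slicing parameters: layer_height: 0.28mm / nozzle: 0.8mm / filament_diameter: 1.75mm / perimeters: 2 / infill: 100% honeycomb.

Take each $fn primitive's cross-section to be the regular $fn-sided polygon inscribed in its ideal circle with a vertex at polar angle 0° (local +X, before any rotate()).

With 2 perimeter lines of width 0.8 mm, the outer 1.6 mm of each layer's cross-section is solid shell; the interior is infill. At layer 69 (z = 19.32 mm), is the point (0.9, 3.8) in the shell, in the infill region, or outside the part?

infill

At z = 19.32 mm: the r=6 cylinder gives a regular 24-gon of circumradius 6 (constant along its height); the cube at (2, 5.5) (footprint 8.5×15.5) is included at this height; Subtracting the remaining from the first: starting from the r=6 cylinder, the 8.5×15.5 cube at (2, 5.5) partially overlaps it — only the 0.01 mm² overlap (of its 131.75 mm²) is removed, clipping the outline — 1 connected region. Overall, the cross-section is a single solid region. The nearest boundary edge runs (2.00, 5.61)→(2.00, 5.50); distance from the point to it = 2.02 mm. The point is inside the cross-section and 2.02 mm from the nearest boundary — more than the 1.6 mm shell width (2 × 0.8), so it's in the infill interior.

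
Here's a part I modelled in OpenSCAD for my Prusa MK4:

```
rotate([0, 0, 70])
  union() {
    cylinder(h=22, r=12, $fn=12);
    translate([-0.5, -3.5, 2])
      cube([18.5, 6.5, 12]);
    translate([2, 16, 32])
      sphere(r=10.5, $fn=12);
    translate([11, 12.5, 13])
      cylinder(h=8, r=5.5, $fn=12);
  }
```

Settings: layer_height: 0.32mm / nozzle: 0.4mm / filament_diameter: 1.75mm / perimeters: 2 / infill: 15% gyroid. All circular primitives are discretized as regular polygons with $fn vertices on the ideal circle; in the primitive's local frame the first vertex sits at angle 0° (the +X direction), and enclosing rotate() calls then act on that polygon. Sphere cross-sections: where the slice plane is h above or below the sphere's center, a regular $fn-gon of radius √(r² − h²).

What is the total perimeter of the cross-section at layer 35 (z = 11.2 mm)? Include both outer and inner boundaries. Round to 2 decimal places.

88.05 mm

At z = 11.2 mm: the r=12 cylinder gives a regular 12-gon of circumradius 12 (constant along its height) (perimeter = 2·12·12.000·sin(180°/12) = 74.54 mm); the cube at (-0.5, -3.5) (footprint 18.5×6.5) is included at this height (perimeter 50.00 mm); the sphere at (2, 16) is not intersected at this z (|z−center|=20.800 > r=10.5); the cylinder at (11, 12.5) is not intersected at this z (z outside [13, 21]); Merging all regions: the regions partially overlap (shared area 78.40 mm²), so the edge portions inside another operand are dropped and the merged outline is re-measured after clipping — boundary = 88.05 mm; (rotated 70° about Z; rotation is an isometry so areas/perimeters/island counts are preserved). Overall, the cross-section is a single solid region. Total boundary length (outer) = 88.05 mm.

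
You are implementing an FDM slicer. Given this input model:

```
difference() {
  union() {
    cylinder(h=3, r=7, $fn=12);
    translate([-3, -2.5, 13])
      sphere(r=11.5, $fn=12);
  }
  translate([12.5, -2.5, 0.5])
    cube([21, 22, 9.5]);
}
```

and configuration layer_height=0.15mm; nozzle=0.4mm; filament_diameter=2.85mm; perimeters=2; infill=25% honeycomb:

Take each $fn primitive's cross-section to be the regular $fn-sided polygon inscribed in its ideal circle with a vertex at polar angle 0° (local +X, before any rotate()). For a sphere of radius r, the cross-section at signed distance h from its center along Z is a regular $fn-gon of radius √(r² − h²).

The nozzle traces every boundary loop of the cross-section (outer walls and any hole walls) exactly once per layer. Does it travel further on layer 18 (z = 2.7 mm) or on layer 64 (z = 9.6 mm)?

Layer 18 (z = 2.7): the r=7 cylinder gives a regular 12-gon of circumradius 7 (constant along its height) (perimeter = 2·12·7.000·sin(180°/12) = 43.48 mm); the r=11.5 sphere at (-3, -2.5) slices to a regular 12-gon of circumradius 5.115 (√(r²−h²) with h=10.3 from center) (perimeter = 2·12·5.115·sin(180°/12) = 31.77 mm); Combining (union): the regions partially overlap (shared area 61.83 mm²), so the edge portions inside another operand are dropped and the merged outline is re-measured after clipping — boundary = 46.49 mm; the cube at (12.5, -2.5) is present — its section is the full 21×22 rectangle (perimeter 86.00 mm); Subtracting the remaining from the first: starting from that combined region, the 21×22 cube at (12.5, -2.5) misses the remaining region (no effect) — boundary = 46.49 mm. So its perimeter = 46.49 mm. Layer 64 (z = 9.6): the cylinder is absent (z outside [0, 3]); the sphere at (-3, -2.5): section is a regular 12-gon, circumradius = √(r²−h²) = √(11.5²−3.4²) = 10.986 (perimeter = 2·12·10.986·sin(180°/12) = 68.24 mm); Combining (union): only the r=11.5 sphere at (-3, -2.5) is present, so the union is just that shape — boundary = 68.24 mm; the 21×22 cube at (12.5, -2.5) contributes its full rectangle (perimeter 86.00 mm); Subtracting the remaining from the first: starting from that combined region, the 21×22 cube at (12.5, -2.5) misses the remaining region (no effect) — boundary = 68.24 mm. So its perimeter = 68.24 mm. Layer 64 is larger (68.24 vs 46.49 mm).

layer 64 (z = 9.6 mm)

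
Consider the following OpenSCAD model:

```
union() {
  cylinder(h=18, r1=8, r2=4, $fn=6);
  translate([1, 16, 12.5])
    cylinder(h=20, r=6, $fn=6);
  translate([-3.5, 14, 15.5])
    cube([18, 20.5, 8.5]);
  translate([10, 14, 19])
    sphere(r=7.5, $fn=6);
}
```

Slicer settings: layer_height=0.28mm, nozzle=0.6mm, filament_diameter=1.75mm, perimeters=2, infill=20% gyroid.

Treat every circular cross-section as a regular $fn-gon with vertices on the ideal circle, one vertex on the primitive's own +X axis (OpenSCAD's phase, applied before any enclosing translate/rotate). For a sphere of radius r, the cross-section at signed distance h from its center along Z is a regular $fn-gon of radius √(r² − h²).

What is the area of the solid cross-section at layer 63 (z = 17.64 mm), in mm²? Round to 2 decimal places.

514.45 mm²

At z = 17.64 mm: the cone contributes a regular 6-gon of circumradius 4.080 (interpolated between r1=8 and r2=4 at t=0.980) (area = (6/2)·4.080²·sin(360°/6) = 43.25 mm²); the cylinder at (1, 16): section is a regular 6-gon, circumradius r=6 (area = (6/2)·6.000²·sin(360°/6) = 93.53 mm²); the cube at (-3.5, 14) is present — its section is the full 18×20.5 rectangle (area 369.00 mm²); the sphere at (10, 14): section is a regular 6-gon, circumradius = √(r²−h²) = √(7.5²−1.36²) = 7.376 (area = (6/2)·7.376²·sin(360°/6) = 141.34 mm²); Merging all regions: the regions partially overlap — summed areas 647.12 mm² minus the doubly-counted overlap 132.66 mm² gives 514.45 mm² — area = 514.45 mm². Overall, the cross-section has 2 separate islands. Net area = 514.45 mm².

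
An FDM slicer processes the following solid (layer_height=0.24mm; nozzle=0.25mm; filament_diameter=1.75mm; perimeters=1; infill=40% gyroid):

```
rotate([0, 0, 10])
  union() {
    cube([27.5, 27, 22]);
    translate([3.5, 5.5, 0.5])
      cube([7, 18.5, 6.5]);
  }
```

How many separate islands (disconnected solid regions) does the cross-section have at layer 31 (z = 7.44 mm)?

At z = 7.44 mm: the cube (footprint 27.5×27) is included at this height; the cube at (3.5, 5.5) does not reach this height (z outside [0.5, 7]); Combining (union): only the 27.5×27 cube is present, so the union is just that shape — 1 connected region; (rotated 10° about Z; rotation is an isometry so areas/perimeters/island counts are preserved). Overall, the cross-section is a single solid region. Island count = 1.

1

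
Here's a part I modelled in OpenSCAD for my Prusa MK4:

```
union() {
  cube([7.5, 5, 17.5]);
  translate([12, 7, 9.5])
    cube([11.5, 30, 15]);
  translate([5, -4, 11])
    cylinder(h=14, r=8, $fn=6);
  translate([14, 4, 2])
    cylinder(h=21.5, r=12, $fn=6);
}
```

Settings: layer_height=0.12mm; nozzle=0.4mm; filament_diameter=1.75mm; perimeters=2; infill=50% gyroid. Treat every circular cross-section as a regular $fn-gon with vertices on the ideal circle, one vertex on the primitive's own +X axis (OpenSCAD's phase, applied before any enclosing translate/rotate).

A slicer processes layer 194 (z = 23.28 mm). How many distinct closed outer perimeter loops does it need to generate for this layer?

At z = 23.28 mm: the cube is absent (z outside [0, 17.5]); the 11.5×30 cube at (12, 7) contributes its full rectangle; the r=8 cylinder at (5, -4) gives a regular 6-gon of circumradius 8 (constant along its height); the r=12 cylinder at (14, 4) contributes a regular 6-gon of circumradius 12; Merging all regions: the regions partially overlap (shared area 130.57 mm²), so overlapping operands fuse into one piece — 1 connected region. The result has 1 disconnected region.

1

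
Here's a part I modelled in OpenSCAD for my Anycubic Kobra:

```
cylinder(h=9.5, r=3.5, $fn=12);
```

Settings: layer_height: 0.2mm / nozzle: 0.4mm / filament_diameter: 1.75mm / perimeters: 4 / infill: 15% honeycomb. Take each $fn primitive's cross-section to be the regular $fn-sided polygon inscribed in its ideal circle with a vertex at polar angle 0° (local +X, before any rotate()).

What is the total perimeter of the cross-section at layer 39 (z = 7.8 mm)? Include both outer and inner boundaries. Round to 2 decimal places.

21.74 mm

At z = 7.8 mm: the cylinder: section is a regular 12-gon, circumradius r=3.5 (perimeter = 2·12·3.500·sin(180°/12) = 21.74 mm). Overall, the cross-section is a single solid region. Total boundary length (outer) = 21.74 mm.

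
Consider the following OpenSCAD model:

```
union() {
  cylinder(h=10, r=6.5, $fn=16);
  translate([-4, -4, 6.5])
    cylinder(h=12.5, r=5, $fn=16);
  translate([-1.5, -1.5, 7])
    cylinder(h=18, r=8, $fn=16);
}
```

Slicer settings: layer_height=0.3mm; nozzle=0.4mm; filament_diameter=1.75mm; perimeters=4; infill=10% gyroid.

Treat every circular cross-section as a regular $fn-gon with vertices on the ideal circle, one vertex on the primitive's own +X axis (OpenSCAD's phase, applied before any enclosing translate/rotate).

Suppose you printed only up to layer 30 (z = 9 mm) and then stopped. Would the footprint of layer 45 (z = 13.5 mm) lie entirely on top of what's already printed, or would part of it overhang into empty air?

Compare the two slices. At z = 9: the cylinder: section is a regular 16-gon, circumradius r=6.5 (area = (16/2)·6.500²·sin(360°/16) = 129.35 mm²); the cylinder at (-4, -4): section is a regular 16-gon, circumradius r=5 (area = (16/2)·5.000²·sin(360°/16) = 76.54 mm²); the r=8 cylinder at (-1.5, -1.5) gives a regular 16-gon of circumradius 8 (constant along its height) (area = (16/2)·8.000²·sin(360°/16) = 195.93 mm²); Merging all regions: the regions partially overlap — summed areas 401.82 mm² minus the doubly-counted overlap 198.34 mm² gives 203.47 mm² — area = 203.47 mm². At z = 13.5: the cylinder does not reach this height (z outside [0, 10]); the cylinder at (-4, -4): section is a regular 16-gon, circumradius r=5 (area = (16/2)·5.000²·sin(360°/16) = 76.54 mm²); the r=8 cylinder at (-1.5, -1.5) gives a regular 16-gon of circumradius 8 (constant along its height) (area = (16/2)·8.000²·sin(360°/16) = 195.93 mm²); Combining (union): the regions partially overlap — summed areas 272.47 mm² minus the doubly-counted overlap 73.88 mm² gives 198.59 mm² — area = 198.59 mm². Checking containment: the cross-section at z = 13.5 is a subset of the cross-section at z = 9.

entirely on top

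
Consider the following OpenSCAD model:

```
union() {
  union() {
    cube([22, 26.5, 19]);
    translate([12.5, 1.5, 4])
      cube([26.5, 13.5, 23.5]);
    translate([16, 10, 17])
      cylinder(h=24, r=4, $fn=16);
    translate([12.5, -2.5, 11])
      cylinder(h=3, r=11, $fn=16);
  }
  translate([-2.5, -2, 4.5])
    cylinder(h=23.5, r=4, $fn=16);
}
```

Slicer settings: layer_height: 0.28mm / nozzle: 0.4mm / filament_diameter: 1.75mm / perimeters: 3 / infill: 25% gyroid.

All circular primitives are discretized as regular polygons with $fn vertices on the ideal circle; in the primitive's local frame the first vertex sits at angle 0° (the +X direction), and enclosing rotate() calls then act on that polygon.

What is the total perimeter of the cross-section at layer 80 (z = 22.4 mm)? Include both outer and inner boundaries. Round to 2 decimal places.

At z = 22.4 mm: the cube is absent (z outside [0, 19]); the 26.5×13.5 cube at (12.5, 1.5) contributes its full rectangle (perimeter 80.00 mm); the r=4 cylinder at (16, 10) gives a regular 16-gon of circumradius 4 (constant along its height) (perimeter = 2·16·4.000·sin(180°/16) = 24.97 mm); the cylinder at (12.5, -2.5) is absent (z outside [11, 14]); Merging all regions: the regions partially overlap (shared area 47.86 mm²), so the edge portions inside another operand are dropped and the merged outline is re-measured after clipping — boundary = 80.18 mm; the r=4 cylinder at (-2.5, -2) contributes a regular 16-gon of circumradius 4 (perimeter = 2·16·4.000·sin(180°/16) = 24.97 mm); Merging all regions: the 2 present regions are separate (no shared area or edge), so areas and boundary lengths simply add and each stays a separate island — boundary = 105.15 mm. Overall, the cross-section has 2 separate islands. Total boundary length (outer) = 105.15 mm.

105.15 mm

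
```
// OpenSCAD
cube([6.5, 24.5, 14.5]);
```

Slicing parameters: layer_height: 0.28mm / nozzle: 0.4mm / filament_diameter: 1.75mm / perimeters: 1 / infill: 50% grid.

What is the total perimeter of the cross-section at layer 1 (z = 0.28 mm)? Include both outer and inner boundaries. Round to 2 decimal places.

At z = 0.28 mm: the cube (footprint 6.5×24.5) is included at this height (perimeter 62.00 mm). Overall, the cross-section is a single solid region. Total boundary length (outer) = 62.00 mm.

62.00 mm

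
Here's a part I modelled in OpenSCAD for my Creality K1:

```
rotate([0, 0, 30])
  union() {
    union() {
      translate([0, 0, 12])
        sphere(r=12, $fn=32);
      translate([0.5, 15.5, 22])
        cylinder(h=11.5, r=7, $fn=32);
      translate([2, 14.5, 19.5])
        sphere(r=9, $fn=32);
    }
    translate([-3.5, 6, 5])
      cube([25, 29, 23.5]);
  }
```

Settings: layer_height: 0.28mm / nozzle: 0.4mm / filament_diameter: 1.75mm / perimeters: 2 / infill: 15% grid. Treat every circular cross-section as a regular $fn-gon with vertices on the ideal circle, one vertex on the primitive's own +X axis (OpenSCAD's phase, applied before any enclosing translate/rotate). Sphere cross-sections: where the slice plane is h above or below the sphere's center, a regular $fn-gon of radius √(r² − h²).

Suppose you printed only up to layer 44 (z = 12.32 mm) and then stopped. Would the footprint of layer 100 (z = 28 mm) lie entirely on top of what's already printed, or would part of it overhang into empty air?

Compare the two slices. At z = 12.32: the r=12 sphere contributes a regular 32-gon of circumradius √(12²−0.32²) = 11.996 (area = (32/2)·11.996²·sin(360°/32) = 449.17 mm²); the cylinder at (0.5, 15.5) does not reach this height (z outside [22, 33.5]); the sphere at (2, 14.5): section is a regular 32-gon, circumradius = √(r²−h²) = √(9²−7.18²) = 5.427 (area = (32/2)·5.427²·sin(360°/32) = 91.92 mm²); Merging all regions: the regions partially overlap — summed areas 541.09 mm² minus the doubly-counted overlap 15.72 mm² gives 525.37 mm² — area = 525.37 mm²; the cube at (-3.5, 6) is present — its section is the full 25×29 rectangle (area 725.00 mm²); Merging all regions: the regions partially overlap — summed areas 1250.37 mm² minus the doubly-counted overlap 140.14 mm² gives 1110.23 mm² — area = 1110.23 mm²; (whole slice rotated 30° about Z — lengths, areas and connectivity unchanged). At z = 28: the sphere does not reach this height (|z−center|=16.000 > r=12); the cylinder at (0.5, 15.5): section is a regular 32-gon, circumradius r=7 (area = (32/2)·7.000²·sin(360°/32) = 152.95 mm²); the r=9 sphere at (2, 14.5) slices to a regular 32-gon of circumradius 2.958 (√(r²−h²) with h=8.5 from center) (area = (32/2)·2.958²·sin(360°/32) = 27.31 mm²); Merging all regions: the r=9 sphere at (2, 14.5) lies entirely inside the r=7 cylinder at (0.5, 15.5), so the union is just the r=7 cylinder at (0.5, 15.5) — area = 152.95 mm²; the cube at (-3.5, 6) (footprint 25×29) is included at this height (area 725.00 mm²); Merging all regions: the regions partially overlap — summed areas 877.95 mm² minus the doubly-counted overlap 129.07 mm² gives 748.88 mm² — area = 748.88 mm²; (whole slice rotated 30° about Z — lengths, areas and connectivity unchanged). Checking containment: at z = 28 the cross-section extends beyond the z = 12.32 cross-section by about 22.72 mm².

part overhangs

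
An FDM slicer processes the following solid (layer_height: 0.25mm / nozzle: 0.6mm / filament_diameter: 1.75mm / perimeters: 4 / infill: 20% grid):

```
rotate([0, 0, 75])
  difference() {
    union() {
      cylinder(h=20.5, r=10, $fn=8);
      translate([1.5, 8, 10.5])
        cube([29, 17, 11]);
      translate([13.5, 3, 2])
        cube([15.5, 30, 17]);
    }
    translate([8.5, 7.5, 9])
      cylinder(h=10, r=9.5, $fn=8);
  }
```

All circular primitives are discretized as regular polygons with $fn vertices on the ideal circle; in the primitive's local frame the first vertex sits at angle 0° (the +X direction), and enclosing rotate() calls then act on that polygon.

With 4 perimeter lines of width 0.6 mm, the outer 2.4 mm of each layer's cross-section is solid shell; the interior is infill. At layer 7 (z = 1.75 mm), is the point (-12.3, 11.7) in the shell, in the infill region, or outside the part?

At z = 1.75 mm: the r=10 cylinder gives a regular 8-gon of circumradius 10 (constant along its height); the cube at (1.5, 8) is not intersected at this z (z outside [10.5, 21.5]); the cube at (13.5, 3) does not reach this height (z outside [2, 19]); Merging all regions: only the r=10 cylinder is present, so the union is just that shape — 1 connected region; the cylinder at (8.5, 7.5) is not intersected at this z (z outside [9, 19]); Taking the first minus the rest: none of the subtracted shapes is present at this height, so the result so far is unchanged — 1 connected region; (whole slice rotated 75° about Z — lengths, areas and connectivity unchanged). Overall, the cross-section is a single solid region. Undo the 75° rotation: the query point maps to (8.118, 14.909) in the un-rotated model frame. The nearest boundary edge runs (7.07, 7.07)→(0.00, 10.00); distance from the point to it = 7.64 mm. The point is not inside any of the regions above, so it lies outside the cross-section (7.64 mm from the nearest boundary).

outside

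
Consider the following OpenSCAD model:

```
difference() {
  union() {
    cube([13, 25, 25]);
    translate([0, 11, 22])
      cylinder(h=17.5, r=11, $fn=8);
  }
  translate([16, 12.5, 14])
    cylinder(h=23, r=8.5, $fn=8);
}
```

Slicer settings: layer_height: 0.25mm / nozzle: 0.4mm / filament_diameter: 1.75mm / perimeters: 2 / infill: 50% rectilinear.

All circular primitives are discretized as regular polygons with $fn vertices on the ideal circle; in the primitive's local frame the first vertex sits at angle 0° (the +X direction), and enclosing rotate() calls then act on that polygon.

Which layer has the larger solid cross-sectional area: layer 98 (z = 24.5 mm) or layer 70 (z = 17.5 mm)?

Layer 98 (z = 24.5): the cube is present — its section is the full 13×25 rectangle (area 325.00 mm²); the r=11 cylinder at (0, 11) contributes a regular 8-gon of circumradius 11 (area = (8/2)·11.000²·sin(360°/8) = 342.24 mm²); Taking the union: the regions partially overlap — summed areas 667.24 mm² minus the doubly-counted overlap 171.12 mm² gives 496.12 mm² — area = 496.12 mm²; the r=8.5 cylinder at (16, 12.5) contributes a regular 8-gon of circumradius 8.5 (area = (8/2)·8.500²·sin(360°/8) = 204.35 mm²); Subtracting the remaining from the first: starting from that combined region (496.12 mm²), the r=8.5 cylinder at (16, 12.5) partially overlaps it — only the 54.90 mm² overlap (of its 204.35 mm²) is removed, clipping the outline — area = 441.21 mm². So its area = 441.21 mm². Layer 70 (z = 17.5): the 13×25 cube contributes its full rectangle (area 325.00 mm²); the cylinder at (0, 11) does not reach this height (z outside [22, 39.5]); Taking the union: only the 13×25 cube is present, so the union is just that shape — area = 325.00 mm²; the r=8.5 cylinder at (16, 12.5) gives a regular 8-gon of circumradius 8.5 (constant along its height) (area = (8/2)·8.500²·sin(360°/8) = 204.35 mm²); Subtracting the remaining from the first: starting from the result so far (325.00 mm²), the r=8.5 cylinder at (16, 12.5) partially overlaps it — only the 54.90 mm² overlap (of its 204.35 mm²) is removed, clipping the outline — area = 270.10 mm². So its area = 270.10 mm². Layer 98 is larger (441.21 vs 270.10 mm²).

layer 98 (z = 24.5 mm)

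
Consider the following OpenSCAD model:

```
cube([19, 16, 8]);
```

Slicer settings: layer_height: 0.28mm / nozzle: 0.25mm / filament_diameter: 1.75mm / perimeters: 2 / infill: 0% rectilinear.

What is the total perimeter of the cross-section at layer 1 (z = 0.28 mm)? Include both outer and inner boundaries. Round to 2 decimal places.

70.00 mm

At z = 0.28 mm: the cube (footprint 19×16) is included at this height (perimeter 70.00 mm). Overall, the cross-section is a single solid region. Total boundary length (outer) = 70.00 mm.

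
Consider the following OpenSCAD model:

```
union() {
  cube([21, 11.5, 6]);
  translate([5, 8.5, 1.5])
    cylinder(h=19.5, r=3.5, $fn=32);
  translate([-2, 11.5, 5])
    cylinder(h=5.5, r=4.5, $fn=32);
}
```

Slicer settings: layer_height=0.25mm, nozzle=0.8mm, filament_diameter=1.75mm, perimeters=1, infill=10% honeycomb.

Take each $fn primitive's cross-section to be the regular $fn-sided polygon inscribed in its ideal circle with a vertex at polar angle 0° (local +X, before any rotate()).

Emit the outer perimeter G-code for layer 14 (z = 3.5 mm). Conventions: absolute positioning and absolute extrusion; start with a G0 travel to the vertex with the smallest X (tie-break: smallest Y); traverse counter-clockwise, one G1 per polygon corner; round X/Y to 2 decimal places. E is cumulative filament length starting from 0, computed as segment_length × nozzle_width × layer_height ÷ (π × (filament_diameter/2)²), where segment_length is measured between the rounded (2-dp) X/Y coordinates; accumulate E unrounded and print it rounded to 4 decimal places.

At z = 3.5 mm: the 21×11.5 cube contributes its full rectangle; the r=3.5 cylinder at (5, 8.5) contributes a regular 32-gon of circumradius 3.5; the cylinder at (-2, 11.5) is absent (z outside [5, 10.5]); Merging all regions: the regions partially overlap (shared area 37.06 mm²), so overlapping operands fuse into one piece — 1 connected region. The outline is a single polygon with 11 vertices. Extrusion per mm of travel: 0.8 × 0.25 / (π × 0.875²) = 0.083150. Accumulating E over each segment gives final E = 5.4197.

G0 X0.00 Y0.00 Z3.50
G1 X21.00 Y0.00 E1.7462
G1 X21.00 Y11.50 E2.7024
G1 X6.78 Y11.50 E3.8848
G1 X6.34 Y11.73 E3.9261
G1 X5.68 Y11.93 E3.9834
G1 X5.00 Y12.00 E4.0403
G1 X4.32 Y11.93 E4.0971
G1 X3.66 Y11.73 E4.1544
G1 X3.22 Y11.50 E4.1957
G1 X0.00 Y11.50 E4.4635
G1 X0.00 Y0.00 E5.4197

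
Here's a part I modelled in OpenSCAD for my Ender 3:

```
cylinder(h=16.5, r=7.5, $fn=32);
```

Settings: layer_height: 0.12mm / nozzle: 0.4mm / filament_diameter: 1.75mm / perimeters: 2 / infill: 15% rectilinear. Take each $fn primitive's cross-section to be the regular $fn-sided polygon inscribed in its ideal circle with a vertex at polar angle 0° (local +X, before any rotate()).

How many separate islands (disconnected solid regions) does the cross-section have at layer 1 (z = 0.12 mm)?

1

At z = 0.12 mm: the r=7.5 cylinder contributes a regular 32-gon of circumradius 7.5. Overall, the cross-section is a single solid region. Island count = 1.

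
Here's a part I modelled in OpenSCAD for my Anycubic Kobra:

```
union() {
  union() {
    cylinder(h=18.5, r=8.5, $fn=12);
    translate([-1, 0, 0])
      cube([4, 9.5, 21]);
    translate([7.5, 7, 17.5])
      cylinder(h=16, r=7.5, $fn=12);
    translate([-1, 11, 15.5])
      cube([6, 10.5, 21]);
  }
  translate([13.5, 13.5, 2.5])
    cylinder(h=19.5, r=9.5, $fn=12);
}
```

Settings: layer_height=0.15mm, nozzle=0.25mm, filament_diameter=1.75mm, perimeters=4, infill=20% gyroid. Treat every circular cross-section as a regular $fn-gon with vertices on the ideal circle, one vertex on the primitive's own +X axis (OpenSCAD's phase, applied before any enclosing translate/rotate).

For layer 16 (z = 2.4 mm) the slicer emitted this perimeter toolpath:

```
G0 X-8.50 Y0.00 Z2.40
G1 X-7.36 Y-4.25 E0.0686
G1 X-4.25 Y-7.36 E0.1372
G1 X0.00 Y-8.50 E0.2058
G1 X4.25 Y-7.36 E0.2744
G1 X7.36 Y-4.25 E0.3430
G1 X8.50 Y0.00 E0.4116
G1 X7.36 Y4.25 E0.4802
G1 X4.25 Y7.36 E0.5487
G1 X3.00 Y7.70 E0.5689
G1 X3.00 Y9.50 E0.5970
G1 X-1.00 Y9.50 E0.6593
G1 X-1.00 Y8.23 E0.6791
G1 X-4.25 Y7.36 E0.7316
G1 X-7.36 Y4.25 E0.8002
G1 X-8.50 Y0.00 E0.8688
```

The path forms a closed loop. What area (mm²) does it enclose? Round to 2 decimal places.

Apply the shoelace formula to the sequence of (X, Y) vertices; enclosed area = 222.06 mm².

222.06 mm²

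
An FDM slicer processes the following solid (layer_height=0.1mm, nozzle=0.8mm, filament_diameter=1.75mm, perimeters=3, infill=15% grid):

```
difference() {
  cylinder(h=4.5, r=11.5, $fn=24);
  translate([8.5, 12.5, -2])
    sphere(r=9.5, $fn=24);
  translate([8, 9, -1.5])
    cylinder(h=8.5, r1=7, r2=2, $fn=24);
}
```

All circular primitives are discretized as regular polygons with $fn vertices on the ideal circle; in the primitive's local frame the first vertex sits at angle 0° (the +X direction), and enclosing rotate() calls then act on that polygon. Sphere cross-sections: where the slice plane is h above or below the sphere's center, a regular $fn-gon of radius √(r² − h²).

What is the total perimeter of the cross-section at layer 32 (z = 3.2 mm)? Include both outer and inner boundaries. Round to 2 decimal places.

72.93 mm

At z = 3.2 mm: the r=11.5 cylinder gives a regular 24-gon of circumradius 11.5 (constant along its height) (perimeter = 2·24·11.500·sin(180°/24) = 72.05 mm); the sphere at (8.5, 12.5): section is a regular 24-gon, circumradius = √(r²−h²) = √(9.5²−5.2²) = 7.950 (perimeter = 2·24·7.950·sin(180°/24) = 49.81 mm); the cone at (8, 9) contributes a regular 24-gon of circumradius 4.235 (interpolated between r1=7 and r2=2 at t=0.553) (perimeter = 2·24·4.235·sin(180°/24) = 26.54 mm); Taking the first minus the rest: starting from the r=11.5 cylinder, the r=9.5 sphere at (8.5, 12.5) partially overlaps it — only the 33.99 mm² overlap (of its 196.32 mm²) is removed, clipping the outline; the cone at (8, 9) misses the remaining region (no effect) — boundary = 72.93 mm. Overall, the cross-section is a single solid region. Total boundary length (outer) = 72.93 mm.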